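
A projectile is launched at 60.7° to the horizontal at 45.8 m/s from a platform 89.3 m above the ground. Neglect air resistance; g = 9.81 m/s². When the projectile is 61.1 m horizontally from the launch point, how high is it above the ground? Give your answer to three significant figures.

v_x = 45.8 cos 60.7° = 22.41 m/s, v_y0 = 45.8 sin 60.7° = 39.94 m/s.
Time to reach x = 61.1 m: t = x / v_x = 61.1 / 22.41 = 2.726 s.
y = 89.3 + v_y0 t − ½ g t² = 89.3 + 39.94×2.726 − 4.905×2.726² = 162 m.

162 m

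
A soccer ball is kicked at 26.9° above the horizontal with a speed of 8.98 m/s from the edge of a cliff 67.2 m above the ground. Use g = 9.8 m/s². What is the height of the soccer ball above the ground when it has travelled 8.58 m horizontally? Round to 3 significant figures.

v_x = 8.98 cos 26.9° = 8.008 m/s, v_y0 = 8.98 sin 26.9° = 4.063 m/s.
Time to reach x = 8.58 m: t = x / v_x = 8.58 / 8.008 = 1.071 s.
y = 67.2 + v_y0 t − ½ g t² = 67.2 + 4.063×1.071 − 4.900×1.071² = 65.9 m.

65.9 m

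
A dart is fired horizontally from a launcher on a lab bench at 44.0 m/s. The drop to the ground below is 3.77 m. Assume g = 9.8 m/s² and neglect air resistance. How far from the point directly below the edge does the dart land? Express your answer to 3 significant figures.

Initial vertical velocity is zero, so the fall time comes from h = ½ g t²: t = √(2 × 3.77 / 9.8) = 0.8771 s.
Horizontal motion is uniform at 44.0 m/s, so x = 44.0 × 0.8771 = 38.6 m.

38.6 m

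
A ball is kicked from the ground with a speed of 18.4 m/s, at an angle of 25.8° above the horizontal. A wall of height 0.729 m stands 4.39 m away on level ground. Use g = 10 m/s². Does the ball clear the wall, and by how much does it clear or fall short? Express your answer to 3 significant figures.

Yes — it clears the wall by 1.04 m.

v_x = 18.4 cos 25.8° = 16.57 m/s; v_y0 = 18.4 sin 25.8° = 8.008 m/s.
Time to reach the wall: t = 4.39 / 16.57 = 0.2649 s.
Height at that point: y = 8.008×0.2649 − 5.000×0.2649² = 1.770 m.
That is 1.770 − 0.729 = 1.04 m above the top of the wall, so the ball clears it.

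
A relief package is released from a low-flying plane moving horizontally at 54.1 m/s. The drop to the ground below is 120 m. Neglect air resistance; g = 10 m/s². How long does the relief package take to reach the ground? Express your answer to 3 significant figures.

The horizontal speed doesn't affect the fall. With v_y0 = 0, h = ½ g t².
t = √(2 × 120 / 10) = √24.00 = 4.90 s.

4.90 s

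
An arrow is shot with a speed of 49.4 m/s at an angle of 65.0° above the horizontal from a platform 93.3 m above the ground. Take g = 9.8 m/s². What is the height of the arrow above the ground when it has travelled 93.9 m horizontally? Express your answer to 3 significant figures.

196 m

v_x = 49.4 cos 65.0° = 20.88 m/s, v_y0 = 49.4 sin 65.0° = 44.77 m/s.
Time to reach x = 93.9 m: t = x / v_x = 93.9 / 20.88 = 4.497 s.
y = 93.3 + v_y0 t − ½ g t² = 93.3 + 44.77×4.497 − 4.900×4.497² = 196 m.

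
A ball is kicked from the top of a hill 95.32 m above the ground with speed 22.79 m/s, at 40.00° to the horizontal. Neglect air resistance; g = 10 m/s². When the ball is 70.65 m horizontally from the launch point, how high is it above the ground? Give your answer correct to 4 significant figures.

v_x = 22.79 cos 40.00° = 17.458 m/s, v_y0 = 22.79 sin 40.00° = 14.649 m/s.
Time to reach x = 70.65 m: t = x / v_x = 70.65 / 17.458 = 4.0469 s.
y = 95.32 + v_y0 t − ½ g t² = 95.32 + 14.649×4.0469 − 5.000×4.0469² = 72.72 m.

72.72 m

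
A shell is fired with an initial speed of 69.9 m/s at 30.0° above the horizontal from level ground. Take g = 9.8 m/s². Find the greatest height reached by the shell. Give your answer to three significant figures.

62.3 m

Vertical component of launch velocity: v_y = 69.9 sin 30.0° = 34.95 m/s.
At the highest point the vertical velocity is zero, so v_y² = 2 g h_max.
h_max = (34.95)² / (2 × 9.8) = 1222 / 19.60 = 62.3 m.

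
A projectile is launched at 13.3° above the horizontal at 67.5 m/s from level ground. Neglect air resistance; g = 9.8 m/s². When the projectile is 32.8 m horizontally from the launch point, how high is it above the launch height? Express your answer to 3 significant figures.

v_x = 67.5 cos 13.3° = 65.69 m/s, v_y0 = 67.5 sin 13.3° = 15.53 m/s.
Time to reach x = 32.8 m: t = x / v_x = 32.8 / 65.69 = 0.4993 s.
y = v_y0 t − ½ g t² = 15.53×0.4993 − 4.900×0.4993² = 6.53 m.

6.53 m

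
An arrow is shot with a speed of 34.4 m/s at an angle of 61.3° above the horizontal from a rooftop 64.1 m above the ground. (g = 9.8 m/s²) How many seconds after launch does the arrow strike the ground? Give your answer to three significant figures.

7.83 s

Vertical component: v_y = 34.4 sin 61.3° = 30.17 m/s.
Taking up as positive with launch at y = 64.1 m, landing at y = 0: 0 = 64.1 + 30.17 t − ½(9.8) t².
Solving 4.900 t² − 30.17 t − 64.1 = 0 gives t = [30.17 + √(30.17² + 4·4.900·64.1)] / 9.800 = 7.83 s.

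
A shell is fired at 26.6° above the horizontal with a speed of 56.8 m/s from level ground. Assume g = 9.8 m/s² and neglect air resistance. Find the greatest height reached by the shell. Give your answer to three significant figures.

Vertical component of launch velocity: v_y = 56.8 sin 26.6° = 25.43 m/s.
At the highest point the vertical velocity is zero, so v_y² = 2 g h_max.
h_max = (25.43)² / (2 × 9.8) = 646.7 / 19.60 = 33.0 m.

33.0 m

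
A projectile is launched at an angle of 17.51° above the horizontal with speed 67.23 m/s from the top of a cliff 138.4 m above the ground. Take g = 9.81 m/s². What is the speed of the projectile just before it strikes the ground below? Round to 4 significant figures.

v_x = 67.23 cos 17.51° = 64.115 m/s is unchanged throughout.
For the vertical component, v_y² = v_y0² + 2 g h = (20.228)² + 2×9.81×138.4 = 3124.6, so |v_y| = 55.898 m/s.
Impact speed = √(v_x² + v_y²) = √(4110.7 + 3124.6) = 85.06 m/s.

85.06 m/s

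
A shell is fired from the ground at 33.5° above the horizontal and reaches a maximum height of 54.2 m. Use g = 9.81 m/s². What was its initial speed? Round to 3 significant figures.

At maximum height v_y = 0, so (v₀ sin θ)² = 2 g H.
v₀ sin 33.5° = √(2 × 9.81 × 54.2) = 32.61 m/s.
v₀ = 32.61 / sin 33.5° = 32.61 / 0.5519 = 59.1 m/s.

59.1 m/s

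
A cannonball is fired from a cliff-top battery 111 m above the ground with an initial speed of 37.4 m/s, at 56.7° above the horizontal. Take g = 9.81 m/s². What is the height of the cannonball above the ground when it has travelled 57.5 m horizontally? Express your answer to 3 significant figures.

160 m

v_x = 37.4 cos 56.7° = 20.53 m/s, v_y0 = 37.4 sin 56.7° = 31.26 m/s.
Time to reach x = 57.5 m: t = x / v_x = 57.5 / 20.53 = 2.801 s.
y = 111 + v_y0 t − ½ g t² = 111 + 31.26×2.801 − 4.905×2.801² = 160 m.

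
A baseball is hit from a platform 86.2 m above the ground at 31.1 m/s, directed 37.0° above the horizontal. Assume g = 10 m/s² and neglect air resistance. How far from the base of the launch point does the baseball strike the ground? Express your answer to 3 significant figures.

Components: v_x = 31.1 cos 37.0° = 24.84 m/s, v_y = 31.1 sin 37.0° = 18.72 m/s.
Vertical: 0 = 86.2 + 18.72 t − ½(10) t² ⇒ 5.000 t² − 18.72 t − 86.2 = 0.
t = [18.72 + √(350.4 + 1724)] / 10.00 = 6.427 s.
Horizontal: R = v_x · t = 24.84 × 6.427 = 160 m.

160 m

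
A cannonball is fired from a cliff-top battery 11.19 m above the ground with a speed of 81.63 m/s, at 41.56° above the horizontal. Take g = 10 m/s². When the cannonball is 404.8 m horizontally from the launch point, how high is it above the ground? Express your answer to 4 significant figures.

v_x = 81.63 cos 41.56° = 61.081 m/s, v_y0 = 81.63 sin 41.56° = 54.154 m/s.
Time to reach x = 404.8 m: t = x / v_x = 404.8 / 61.081 = 6.6273 s.
y = 11.19 + v_y0 t − ½ g t² = 11.19 + 54.154×6.6273 − 5.000×6.6273² = 150.5 m.

150.5 m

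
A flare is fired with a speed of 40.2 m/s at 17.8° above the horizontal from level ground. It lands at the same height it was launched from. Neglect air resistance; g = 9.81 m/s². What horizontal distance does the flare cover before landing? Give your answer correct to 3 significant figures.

95.9 m

Components: v_x = 40.2 cos 17.8° = 38.28 m/s, v_y = 40.2 sin 17.8° = 12.29 m/s.
Time of flight (same landing height): t = 2 v_y / g = 2 × 12.29 / 9.81 = 2.506 s.
Range: R = v_x · t = 38.28 × 2.506 = 95.9 m.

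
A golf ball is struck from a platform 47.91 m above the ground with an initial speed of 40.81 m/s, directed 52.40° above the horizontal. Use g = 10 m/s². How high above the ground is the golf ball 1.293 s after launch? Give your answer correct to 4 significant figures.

81.36 m

v_y0 = 40.81 sin 52.40° = 32.333 m/s.
y(t) = 47.91 + v_y0 t − ½ g t² = 47.91 + 32.333×1.293 − ½×10×1.293² = 81.36 m.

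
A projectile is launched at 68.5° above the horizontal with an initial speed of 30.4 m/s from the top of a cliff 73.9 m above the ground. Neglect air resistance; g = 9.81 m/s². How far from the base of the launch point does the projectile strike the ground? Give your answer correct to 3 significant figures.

86.0 m

Components: v_x = 30.4 cos 68.5° = 11.14 m/s, v_y = 30.4 sin 68.5° = 28.28 m/s.
Vertical: 0 = 73.9 + 28.28 t − ½(9.81) t² ⇒ 4.905 t² − 28.28 t − 73.9 = 0.
t = [28.28 + √(799.8 + 1450)] / 9.810 = 7.718 s.
Horizontal: R = v_x · t = 11.14 × 7.718 = 86.0 m.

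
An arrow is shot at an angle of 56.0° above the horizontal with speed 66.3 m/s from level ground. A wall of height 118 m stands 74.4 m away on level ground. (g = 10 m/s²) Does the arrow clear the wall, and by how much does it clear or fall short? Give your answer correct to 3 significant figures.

v_x = 66.3 cos 56.0° = 37.07 m/s; v_y0 = 66.3 sin 56.0° = 54.97 m/s.
Time to reach the wall: t = 74.4 / 37.07 = 2.007 s.
Height at that point: y = 54.97×2.007 − 5.000×2.007² = 90.18 m.
That is 118 − 90.18 = 27.8 m below the top of the wall, so the arrow does not clear it.

No — it falls 27.8 m short of clearing the wall.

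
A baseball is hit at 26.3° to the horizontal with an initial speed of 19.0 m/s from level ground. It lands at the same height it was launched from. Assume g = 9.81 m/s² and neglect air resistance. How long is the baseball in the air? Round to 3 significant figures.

1.72 s

Vertical component: v_y = 19.0 sin 26.3° = 8.418 m/s.
For a projectile landing at launch height, time of flight is t = 2 v_y / g = 2 × 8.418 / 9.81 = 1.72 s.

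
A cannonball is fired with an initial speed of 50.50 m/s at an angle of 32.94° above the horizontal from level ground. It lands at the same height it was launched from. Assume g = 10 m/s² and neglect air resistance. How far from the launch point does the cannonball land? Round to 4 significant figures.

232.8 m

Components: v_x = 50.50 cos 32.94° = 42.382 m/s, v_y = 50.50 sin 32.94° = 27.460 m/s.
Time of flight (same landing height): t = 2 v_y / g = 2 × 27.460 / 10 = 5.4920 s.
Range: R = v_x · t = 42.382 × 5.4920 = 232.8 m.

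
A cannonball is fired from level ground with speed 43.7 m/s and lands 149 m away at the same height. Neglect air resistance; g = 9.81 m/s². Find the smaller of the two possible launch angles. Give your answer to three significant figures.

Level-ground range: R = v₀² sin(2θ)/g ⇒ sin 2θ = R g / v₀² = 149×9.81/43.7² = 0.7654.
2θ = arcsin(0.7654) = 49.94° or 180° − 49.94° = 130.06°.
So θ = 25.0° or θ = 65.0°.

25.0°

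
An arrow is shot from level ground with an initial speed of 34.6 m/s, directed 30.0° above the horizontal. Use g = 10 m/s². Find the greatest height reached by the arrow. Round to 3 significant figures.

15.0 m

Vertical component of launch velocity: v_y = 34.6 sin 30.0° = 17.30 m/s.
At the highest point the vertical velocity is zero, so v_y² = 2 g h_max.
h_max = (17.30)² / (2 × 10) = 299.3 / 20.00 = 15.0 m.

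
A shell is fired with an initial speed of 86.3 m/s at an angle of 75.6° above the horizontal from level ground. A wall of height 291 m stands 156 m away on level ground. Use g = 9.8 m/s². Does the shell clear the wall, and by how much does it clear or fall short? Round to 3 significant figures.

v_x = 86.3 cos 75.6° = 21.46 m/s; v_y0 = 86.3 sin 75.6° = 83.59 m/s.
Time to reach the wall: t = 156 / 21.46 = 7.269 s.
Height at that point: y = 83.59×7.269 − 4.900×7.269² = 348.7 m.
That is 348.7 − 291 = 57.7 m above the top of the wall, so the shell clears it.

Yes — it clears the wall by 57.7 m.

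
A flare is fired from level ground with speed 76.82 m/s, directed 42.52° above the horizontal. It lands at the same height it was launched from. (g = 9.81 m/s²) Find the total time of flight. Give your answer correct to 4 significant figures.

Vertical component: v_y = 76.82 sin 42.52° = 51.919 m/s.
For a projectile landing at launch height, time of flight is t = 2 v_y / g = 2 × 51.919 / 9.81 = 10.58 s.

10.58 s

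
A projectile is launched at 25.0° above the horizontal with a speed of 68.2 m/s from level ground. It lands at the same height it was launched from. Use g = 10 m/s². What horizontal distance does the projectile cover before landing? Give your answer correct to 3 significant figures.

Components: v_x = 68.2 cos 25.0° = 61.81 m/s, v_y = 68.2 sin 25.0° = 28.82 m/s.
Time of flight (same landing height): t = 2 v_y / g = 2 × 28.82 / 10 = 5.764 s.
Range: R = v_x · t = 61.81 × 5.764 = 356 m.

356 m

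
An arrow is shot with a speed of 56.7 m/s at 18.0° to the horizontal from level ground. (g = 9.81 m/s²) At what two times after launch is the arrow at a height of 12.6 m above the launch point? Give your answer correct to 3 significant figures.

0.998 s and 2.57 s

v_y0 = 56.7 sin 18.0° = 17.52 m/s.
Set y = v_y0 t − ½ g t² = 12.6: 4.905 t² − 17.52 t + 12.6 = 0.
t = [17.52 ± √(307.0 − 247.2)] / 9.81 = (17.52 ± 7.733) / 9.81, giving t = 0.998 s or t = 2.57 s.
So the arrow is at 12.6 m at t = 0.998 s (rising) and t = 2.57 s (falling).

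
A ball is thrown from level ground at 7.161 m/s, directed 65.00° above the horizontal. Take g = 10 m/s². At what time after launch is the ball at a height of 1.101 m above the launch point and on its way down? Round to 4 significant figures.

v_y0 = 7.161 sin 65.00° = 6.4901 m/s.
Set y = v_y0 t − ½ g t² = 1.101: 5.000 t² − 6.4901 t + 1.101 = 0.
t = [6.4901 ± √(42.121 − 22.020)] / 10 = (6.4901 ± 4.4834) / 10, giving t = 0.2007 s or t = 1.097 s.
On the way down corresponds to the larger root: t = 1.097 s.

1.097 s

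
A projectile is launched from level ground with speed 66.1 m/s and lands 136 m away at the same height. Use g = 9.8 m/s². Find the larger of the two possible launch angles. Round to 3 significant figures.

81.1°

Level-ground range: R = v₀² sin(2θ)/g ⇒ sin 2θ = R g / v₀² = 136×9.8/66.1² = 0.3050.
2θ = arcsin(0.3050) = 17.76° or 180° − 17.76° = 162.24°.
So θ = 8.88° or θ = 81.1°.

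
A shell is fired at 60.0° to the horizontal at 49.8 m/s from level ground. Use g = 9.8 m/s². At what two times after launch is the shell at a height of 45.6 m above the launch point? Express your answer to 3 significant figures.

v_y0 = 49.8 sin 60.0° = 43.13 m/s.
Set y = v_y0 t − ½ g t² = 45.6: 4.900 t² − 43.13 t + 45.6 = 0.
t = [43.13 ± √(1860 − 893.8)] / 9.8 = (43.13 ± 31.08) / 9.8, giving t = 1.23 s or t = 7.57 s.
So the shell is at 45.6 m at t = 1.23 s (rising) and t = 7.57 s (falling).

1.23 s and 7.57 s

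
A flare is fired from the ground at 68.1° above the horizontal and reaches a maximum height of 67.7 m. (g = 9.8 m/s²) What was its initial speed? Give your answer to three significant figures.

39.3 m/s

At maximum height v_y = 0, so (v₀ sin θ)² = 2 g H.
v₀ sin 68.1° = √(2 × 9.8 × 67.7) = 36.43 m/s.
v₀ = 36.43 / sin 68.1° = 36.43 / 0.9278 = 39.3 m/s.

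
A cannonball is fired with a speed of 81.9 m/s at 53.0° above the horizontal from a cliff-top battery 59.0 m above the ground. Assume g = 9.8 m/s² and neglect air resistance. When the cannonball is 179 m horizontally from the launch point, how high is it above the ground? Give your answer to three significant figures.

232 m

v_x = 81.9 cos 53.0° = 49.29 m/s, v_y0 = 81.9 sin 53.0° = 65.41 m/s.
Time to reach x = 179 m: t = x / v_x = 179 / 49.29 = 3.632 s.
y = 59.0 + v_y0 t − ½ g t² = 59.0 + 65.41×3.632 − 4.900×3.632² = 232 m.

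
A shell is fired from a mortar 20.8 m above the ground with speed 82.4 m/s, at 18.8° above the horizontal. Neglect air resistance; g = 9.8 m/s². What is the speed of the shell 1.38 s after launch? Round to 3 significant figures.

79.1 m/s

v_x = 82.4 cos 18.8° = 78.00 m/s (constant).
v_y(t) = 82.4 sin 18.8° − g t = 26.55 − 9.8 × 1.38 = 13.03 m/s.
Speed = √(v_x² + v_y²) = √(6084 + 169.8) = 79.1 m/s.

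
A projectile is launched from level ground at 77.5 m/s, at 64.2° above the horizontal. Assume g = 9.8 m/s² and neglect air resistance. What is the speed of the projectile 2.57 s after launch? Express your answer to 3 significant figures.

v_x = 77.5 cos 64.2° = 33.73 m/s (constant).
v_y(t) = 77.5 sin 64.2° − g t = 69.77 − 9.8 × 2.57 = 44.58 m/s.
Speed = √(v_x² + v_y²) = √(1138 + 1987) = 55.9 m/s.

55.9 m/s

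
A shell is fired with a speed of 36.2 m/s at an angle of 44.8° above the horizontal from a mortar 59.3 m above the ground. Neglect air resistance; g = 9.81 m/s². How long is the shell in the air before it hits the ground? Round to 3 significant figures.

6.94 s

Vertical component: v_y = 36.2 sin 44.8° = 25.51 m/s.
Taking up as positive with launch at y = 59.3 m, landing at y = 0: 0 = 59.3 + 25.51 t − ½(9.81) t².
Solving 4.905 t² − 25.51 t − 59.3 = 0 gives t = [25.51 + √(25.51² + 4·4.905·59.3)] / 9.810 = 6.94 s.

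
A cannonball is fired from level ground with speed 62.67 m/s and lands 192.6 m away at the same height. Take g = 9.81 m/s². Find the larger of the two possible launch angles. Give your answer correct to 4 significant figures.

Level-ground range: R = v₀² sin(2θ)/g ⇒ sin 2θ = R g / v₀² = 192.6×9.81/62.67² = 0.4811.
2θ = arcsin(0.4811) = 28.757° or 180° − 28.757° = 151.243°.
So θ = 14.38° or θ = 75.62°.

75.62°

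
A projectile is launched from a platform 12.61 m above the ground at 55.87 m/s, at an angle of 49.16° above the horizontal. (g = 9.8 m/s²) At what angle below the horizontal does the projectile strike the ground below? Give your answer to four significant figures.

50.99°

v_x = 55.87 cos 49.16° = 36.536 m/s.
At impact |v_y| = √(v_y0² + 2 g h) = √(42.268² + 2×9.8×12.61) = 45.097 m/s.
Angle below horizontal = arctan(|v_y| / v_x) = arctan(45.097 / 36.536) = 50.99°.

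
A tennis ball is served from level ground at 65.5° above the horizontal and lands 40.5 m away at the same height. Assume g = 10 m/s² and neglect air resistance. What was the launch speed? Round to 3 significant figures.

On level ground, R = v₀² sin(2θ) / g, so v₀ = √(R g / sin 2θ).
sin(2 × 65.5°) = 0.7547.
v₀ = √(40.5 × 10 / 0.7547) = √536.6 = 23.2 m/s.

23.2 m/s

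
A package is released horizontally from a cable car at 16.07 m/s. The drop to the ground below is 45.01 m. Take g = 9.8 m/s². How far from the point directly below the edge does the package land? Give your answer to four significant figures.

Initial vertical velocity is zero, so the fall time comes from h = ½ g t²: t = √(2 × 45.01 / 9.8) = 3.0308 s.
Horizontal motion is uniform at 16.07 m/s, so x = 16.07 × 3.0308 = 48.70 m.

48.70 m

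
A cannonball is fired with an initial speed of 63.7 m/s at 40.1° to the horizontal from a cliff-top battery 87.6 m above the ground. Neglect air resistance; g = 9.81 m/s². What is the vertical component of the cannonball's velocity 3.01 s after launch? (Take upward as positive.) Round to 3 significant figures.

11.5 m/s

Initial vertical component: v_y0 = 63.7 sin 40.1° = 41.03 m/s.
v_y(t) = v_y0 − g t = 41.03 − 9.81 × 3.01 = 11.5 m/s.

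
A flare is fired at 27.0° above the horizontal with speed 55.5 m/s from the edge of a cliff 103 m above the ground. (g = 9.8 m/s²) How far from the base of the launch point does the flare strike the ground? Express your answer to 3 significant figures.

Components: v_x = 55.5 cos 27.0° = 49.45 m/s, v_y = 55.5 sin 27.0° = 25.20 m/s.
Vertical: 0 = 103 + 25.20 t − ½(9.8) t² ⇒ 4.900 t² − 25.20 t − 103 = 0.
t = [25.20 + √(635.0 + 2019)] / 9.800 = 7.828 s.
Horizontal: R = v_x · t = 49.45 × 7.828 = 387 m.

387 m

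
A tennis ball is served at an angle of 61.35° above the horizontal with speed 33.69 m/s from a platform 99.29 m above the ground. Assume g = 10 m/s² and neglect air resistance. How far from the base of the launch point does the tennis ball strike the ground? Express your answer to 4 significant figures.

134.1 m

Components: v_x = 33.69 cos 61.35° = 16.153 m/s, v_y = 33.69 sin 61.35° = 29.565 m/s.
Vertical: 0 = 99.29 + 29.565 t − ½(10) t² ⇒ 5.000 t² − 29.565 t − 99.29 = 0.
t = [29.565 + √(874.09 + 1985.8)] / 10.00 = 8.3043 s.
Horizontal: R = v_x · t = 16.153 × 8.3043 = 134.1 m.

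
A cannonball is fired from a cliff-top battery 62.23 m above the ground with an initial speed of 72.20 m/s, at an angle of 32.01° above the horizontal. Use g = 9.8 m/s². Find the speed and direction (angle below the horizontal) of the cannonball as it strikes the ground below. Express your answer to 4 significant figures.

80.20 m/s at 40.24° below the horizontal

v_x = 72.20 cos 32.01° = 61.222 m/s (constant).
|v_y| at impact = √((38.271)² + 2×9.8×62.23) = 51.811 m/s.
Speed = √(61.222² + 51.811²) = 80.20 m/s; angle = arctan(51.811/61.222) = 40.24° below horizontal.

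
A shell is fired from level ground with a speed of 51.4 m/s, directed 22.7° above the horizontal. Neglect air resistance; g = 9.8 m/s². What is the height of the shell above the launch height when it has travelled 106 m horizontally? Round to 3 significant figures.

v_x = 51.4 cos 22.7° = 47.42 m/s, v_y0 = 51.4 sin 22.7° = 19.84 m/s.
Time to reach x = 106 m: t = x / v_x = 106 / 47.42 = 2.235 s.
y = v_y0 t − ½ g t² = 19.84×2.235 − 4.900×2.235² = 19.9 m.

19.9 m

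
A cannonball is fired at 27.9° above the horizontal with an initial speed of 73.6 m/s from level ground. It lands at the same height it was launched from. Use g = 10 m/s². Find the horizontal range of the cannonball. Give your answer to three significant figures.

448 m

For level ground, R = v₀² sin(2θ) / g.
sin(2 × 27.9°) = sin 55.80° = 0.8271.
R = (73.6)² × 0.8271 / 10 = 448 m.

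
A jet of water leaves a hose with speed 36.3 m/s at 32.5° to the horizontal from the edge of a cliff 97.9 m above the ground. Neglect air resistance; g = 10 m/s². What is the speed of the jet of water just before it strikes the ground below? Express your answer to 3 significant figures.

57.2 m/s

v_x = 36.3 cos 32.5° = 30.62 m/s is unchanged throughout.
For the vertical component, v_y² = v_y0² + 2 g h = (19.50)² + 2×10×97.9 = 2338, so |v_y| = 48.35 m/s.
Impact speed = √(v_x² + v_y²) = √(937.6 + 2338) = 57.2 m/s.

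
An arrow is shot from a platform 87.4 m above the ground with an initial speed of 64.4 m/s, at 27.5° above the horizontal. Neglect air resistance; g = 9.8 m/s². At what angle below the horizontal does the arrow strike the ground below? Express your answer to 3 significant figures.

41.7°

v_x = 64.4 cos 27.5° = 57.12 m/s.
At impact |v_y| = √(v_y0² + 2 g h) = √(29.74² + 2×9.8×87.4) = 50.97 m/s.
Angle below horizontal = arctan(|v_y| / v_x) = arctan(50.97 / 57.12) = 41.7°.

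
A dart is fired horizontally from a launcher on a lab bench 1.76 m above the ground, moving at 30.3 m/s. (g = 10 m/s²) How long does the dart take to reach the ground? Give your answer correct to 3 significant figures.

0.593 s

The horizontal speed doesn't affect the fall. With v_y0 = 0, h = ½ g t².
t = √(2 × 1.76 / 10) = √0.3520 = 0.593 s.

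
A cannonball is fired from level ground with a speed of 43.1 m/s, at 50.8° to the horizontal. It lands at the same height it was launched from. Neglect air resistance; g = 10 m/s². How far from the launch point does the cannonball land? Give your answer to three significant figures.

Components: v_x = 43.1 cos 50.8° = 27.24 m/s, v_y = 43.1 sin 50.8° = 33.40 m/s.
Time of flight (same landing height): t = 2 v_y / g = 2 × 33.40 / 10 = 6.680 s.
Range: R = v_x · t = 27.24 × 6.680 = 182 m.

182 m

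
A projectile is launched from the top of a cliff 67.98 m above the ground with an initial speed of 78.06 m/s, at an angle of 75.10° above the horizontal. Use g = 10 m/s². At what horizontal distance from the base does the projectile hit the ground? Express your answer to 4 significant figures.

319.9 m

Components: v_x = 78.06 cos 75.10° = 20.072 m/s, v_y = 78.06 sin 75.10° = 75.435 m/s.
Vertical: 0 = 67.98 + 75.435 t − ½(10) t² ⇒ 5.000 t² − 75.435 t − 67.98 = 0.
t = [75.435 + √(5690.4 + 1359.6)] / 10.00 = 15.940 s.
Horizontal: R = v_x · t = 20.072 × 15.940 = 319.9 m.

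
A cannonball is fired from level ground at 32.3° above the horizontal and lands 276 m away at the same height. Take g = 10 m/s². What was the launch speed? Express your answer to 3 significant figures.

On level ground, R = v₀² sin(2θ) / g, so v₀ = √(R g / sin 2θ).
sin(2 × 32.3°) = 0.9033.
v₀ = √(276 × 10 / 0.9033) = √3055 = 55.3 m/s.

55.3 m/s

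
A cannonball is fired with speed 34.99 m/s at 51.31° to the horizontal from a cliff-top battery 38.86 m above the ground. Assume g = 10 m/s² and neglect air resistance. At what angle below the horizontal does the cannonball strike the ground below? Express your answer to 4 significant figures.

v_x = 34.99 cos 51.31° = 21.872 m/s.
At impact |v_y| = √(v_y0² + 2 g h) = √(27.311² + 2×10×38.86) = 39.027 m/s.
Angle below horizontal = arctan(|v_y| / v_x) = arctan(39.027 / 21.872) = 60.73°.

60.73°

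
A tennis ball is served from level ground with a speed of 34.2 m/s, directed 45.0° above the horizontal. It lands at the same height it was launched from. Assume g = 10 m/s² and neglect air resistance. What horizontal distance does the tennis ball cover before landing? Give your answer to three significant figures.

117 m

For level ground, R = v₀² sin(2θ) / g.
sin(2 × 45.0°) = sin 90.00° = 1.000.
R = (34.2)² × 1.000 / 10 = 117 m.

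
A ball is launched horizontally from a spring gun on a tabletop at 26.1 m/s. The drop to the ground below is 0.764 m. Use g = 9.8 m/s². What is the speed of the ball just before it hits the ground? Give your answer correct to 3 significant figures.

Fall time: t = √(2 × 0.764 / 9.8) = 0.3949 s.
At impact: v_x = 26.1 m/s (unchanged), v_y = g t = 9.8 × 0.3949 = 3.870 m/s.
Speed = √(v_x² + v_y²) = √(681.2 + 14.98) = 26.4 m/s.

26.4 m/s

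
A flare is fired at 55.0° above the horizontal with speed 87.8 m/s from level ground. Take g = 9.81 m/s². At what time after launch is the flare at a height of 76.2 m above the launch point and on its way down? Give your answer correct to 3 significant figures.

v_y0 = 87.8 sin 55.0° = 71.92 m/s.
Set y = v_y0 t − ½ g t² = 76.2: 4.905 t² − 71.92 t + 76.2 = 0.
t = [71.92 ± √(5172 − 1495)] / 9.81 = (71.92 ± 60.64) / 9.81, giving t = 1.15 s or t = 13.5 s.
On the way down corresponds to the larger root: t = 13.5 s.

13.5 s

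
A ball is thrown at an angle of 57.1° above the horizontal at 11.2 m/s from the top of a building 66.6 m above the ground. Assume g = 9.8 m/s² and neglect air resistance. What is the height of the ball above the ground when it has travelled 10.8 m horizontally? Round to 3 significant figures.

67.9 m

v_x = 11.2 cos 57.1° = 6.084 m/s, v_y0 = 11.2 sin 57.1° = 9.404 m/s.
Time to reach x = 10.8 m: t = x / v_x = 10.8 / 6.084 = 1.775 s.
y = 66.6 + v_y0 t − ½ g t² = 66.6 + 9.404×1.775 − 4.900×1.775² = 67.9 m.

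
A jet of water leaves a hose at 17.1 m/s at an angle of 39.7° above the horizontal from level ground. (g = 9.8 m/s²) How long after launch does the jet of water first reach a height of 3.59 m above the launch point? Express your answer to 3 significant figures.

0.401 s

v_y0 = 17.1 sin 39.7° = 10.92 m/s.
Set y = v_y0 t − ½ g t² = 3.59: 4.900 t² − 10.92 t + 3.59 = 0.
t = [10.92 ± √(119.2 − 70.36)] / 9.8 = (10.92 ± 6.989) / 9.8, giving t = 0.401 s or t = 1.83 s.
The jet of water is on the way up at the first time, so t = 0.401 s.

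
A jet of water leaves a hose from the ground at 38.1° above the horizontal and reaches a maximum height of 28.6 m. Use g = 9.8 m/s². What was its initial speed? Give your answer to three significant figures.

38.4 m/s

At maximum height v_y = 0, so (v₀ sin θ)² = 2 g H.
v₀ sin 38.1° = √(2 × 9.8 × 28.6) = 23.68 m/s.
v₀ = 23.68 / sin 38.1° = 23.68 / 0.6170 = 38.4 m/s.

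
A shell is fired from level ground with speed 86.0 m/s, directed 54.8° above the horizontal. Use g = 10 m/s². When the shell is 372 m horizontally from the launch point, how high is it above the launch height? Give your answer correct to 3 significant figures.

246 m

v_x = 86.0 cos 54.8° = 49.57 m/s, v_y0 = 86.0 sin 54.8° = 70.27 m/s.
Time to reach x = 372 m: t = x / v_x = 372 / 49.57 = 7.505 s.
y = v_y0 t − ½ g t² = 70.27×7.505 − 5.000×7.505² = 246 m.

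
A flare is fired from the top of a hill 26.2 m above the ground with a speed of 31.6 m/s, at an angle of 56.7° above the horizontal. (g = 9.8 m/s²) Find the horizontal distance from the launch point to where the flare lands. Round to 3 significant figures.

108 m

Components: v_x = 31.6 cos 56.7° = 17.35 m/s, v_y = 31.6 sin 56.7° = 26.41 m/s.
Vertical: 0 = 26.2 + 26.41 t − ½(9.8) t² ⇒ 4.900 t² − 26.41 t − 26.2 = 0.
t = [26.41 + √(697.5 + 513.5)] / 9.800 = 6.246 s.
Horizontal: R = v_x · t = 17.35 × 6.246 = 108 m.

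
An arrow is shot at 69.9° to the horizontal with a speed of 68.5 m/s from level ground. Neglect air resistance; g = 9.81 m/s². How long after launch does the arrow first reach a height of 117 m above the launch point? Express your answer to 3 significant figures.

v_y0 = 68.5 sin 69.9° = 64.33 m/s.
Set y = v_y0 t − ½ g t² = 117: 4.905 t² − 64.33 t + 117 = 0.
t = [64.33 ± √(4138 − 2296)] / 9.81 = (64.33 ± 42.92) / 9.81, giving t = 2.18 s or t = 10.9 s.
The arrow is on the way up at the first time, so t = 2.18 s.

2.18 s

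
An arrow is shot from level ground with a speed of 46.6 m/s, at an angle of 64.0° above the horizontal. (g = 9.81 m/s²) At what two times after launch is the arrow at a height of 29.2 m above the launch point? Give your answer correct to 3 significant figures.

0.766 s and 7.77 s

v_y0 = 46.6 sin 64.0° = 41.88 m/s.
Set y = v_y0 t − ½ g t² = 29.2: 4.905 t² − 41.88 t + 29.2 = 0.
t = [41.88 ± √(1754 − 572.9)] / 9.81 = (41.88 ± 34.37) / 9.81, giving t = 0.766 s or t = 7.77 s.
So the arrow is at 29.2 m at t = 0.766 s (rising) and t = 7.77 s (falling).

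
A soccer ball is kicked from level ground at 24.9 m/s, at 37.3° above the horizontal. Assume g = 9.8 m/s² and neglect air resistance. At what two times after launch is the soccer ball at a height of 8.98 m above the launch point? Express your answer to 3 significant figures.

0.806 s and 2.27 s

v_y0 = 24.9 sin 37.3° = 15.09 m/s.
Set y = v_y0 t − ½ g t² = 8.98: 4.900 t² − 15.09 t + 8.98 = 0.
t = [15.09 ± √(227.7 − 176.0)] / 9.8 = (15.09 ± 7.190) / 9.8, giving t = 0.806 s or t = 2.27 s.
So the soccer ball is at 8.98 m at t = 0.806 s (rising) and t = 2.27 s (falling).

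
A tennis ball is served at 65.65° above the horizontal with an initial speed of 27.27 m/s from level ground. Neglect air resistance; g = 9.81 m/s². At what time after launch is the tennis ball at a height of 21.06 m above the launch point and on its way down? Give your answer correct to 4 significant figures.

3.989 s

v_y0 = 27.27 sin 65.65° = 24.844 m/s.
Set y = v_y0 t − ½ g t² = 21.06: 4.905 t² − 24.844 t + 21.06 = 0.
t = [24.844 ± √(617.22 − 413.20)] / 9.81 = (24.844 ± 14.284) / 9.81, giving t = 1.076 s or t = 3.989 s.
On the way down corresponds to the larger root: t = 3.989 s.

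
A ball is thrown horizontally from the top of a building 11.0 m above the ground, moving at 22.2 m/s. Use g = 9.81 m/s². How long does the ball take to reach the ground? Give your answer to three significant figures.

The horizontal speed doesn't affect the fall. With v_y0 = 0, h = ½ g t².
t = √(2 × 11.0 / 9.81) = √2.243 = 1.50 s.

1.50 s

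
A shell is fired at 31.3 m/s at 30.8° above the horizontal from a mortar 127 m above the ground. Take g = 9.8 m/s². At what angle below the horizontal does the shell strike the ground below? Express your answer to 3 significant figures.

v_x = 31.3 cos 30.8° = 26.89 m/s.
At impact |v_y| = √(v_y0² + 2 g h) = √(16.03² + 2×9.8×127) = 52.40 m/s.
Angle below horizontal = arctan(|v_y| / v_x) = arctan(52.40 / 26.89) = 62.8°.

62.8°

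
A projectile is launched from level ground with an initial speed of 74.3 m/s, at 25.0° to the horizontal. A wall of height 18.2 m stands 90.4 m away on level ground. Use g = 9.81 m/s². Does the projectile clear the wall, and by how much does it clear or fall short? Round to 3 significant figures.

v_x = 74.3 cos 25.0° = 67.34 m/s; v_y0 = 74.3 sin 25.0° = 31.40 m/s.
Time to reach the wall: t = 90.4 / 67.34 = 1.342 s.
Height at that point: y = 31.40×1.342 − 4.905×1.342² = 33.31 m.
That is 33.31 − 18.2 = 15.1 m above the top of the wall, so the projectile clears it.

Yes — it clears the wall by 15.1 m.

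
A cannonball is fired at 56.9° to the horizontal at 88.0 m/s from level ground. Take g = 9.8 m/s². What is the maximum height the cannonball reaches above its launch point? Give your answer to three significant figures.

277 m

Vertical component of launch velocity: v_y = 88.0 sin 56.9° = 73.72 m/s.
At the highest point the vertical velocity is zero, so v_y² = 2 g h_max.
h_max = (73.72)² / (2 × 9.8) = 5435 / 19.60 = 277 m.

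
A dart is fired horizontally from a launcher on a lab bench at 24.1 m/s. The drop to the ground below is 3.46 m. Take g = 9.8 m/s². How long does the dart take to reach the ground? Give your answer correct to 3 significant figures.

The horizontal speed doesn't affect the fall. With v_y0 = 0, h = ½ g t².
t = √(2 × 3.46 / 9.8) = √0.7061 = 0.840 s.

0.840 s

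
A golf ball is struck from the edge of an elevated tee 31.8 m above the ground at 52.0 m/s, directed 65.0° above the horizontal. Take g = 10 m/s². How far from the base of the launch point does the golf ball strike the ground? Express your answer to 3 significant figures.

221 m

Components: v_x = 52.0 cos 65.0° = 21.98 m/s, v_y = 52.0 sin 65.0° = 47.13 m/s.
Vertical: 0 = 31.8 + 47.13 t − ½(10) t² ⇒ 5.000 t² − 47.13 t − 31.8 = 0.
t = [47.13 + √(2221 + 636.0)] / 10.00 = 10.06 s.
Horizontal: R = v_x · t = 21.98 × 10.06 = 221 m.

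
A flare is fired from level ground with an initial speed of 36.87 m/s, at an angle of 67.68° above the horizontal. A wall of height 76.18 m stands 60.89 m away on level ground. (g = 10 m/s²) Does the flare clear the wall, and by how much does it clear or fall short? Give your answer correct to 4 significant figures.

v_x = 36.87 cos 67.68° = 14.002 m/s; v_y0 = 36.87 sin 67.68° = 34.108 m/s.
Time to reach the wall: t = 60.89 / 14.002 = 4.3487 s.
Height at that point: y = 34.108×4.3487 − 5.000×4.3487² = 53.770 m.
That is 76.18 − 53.770 = 22.41 m below the top of the wall, so the flare does not clear it.

No — it falls 22.41 m short of clearing the wall.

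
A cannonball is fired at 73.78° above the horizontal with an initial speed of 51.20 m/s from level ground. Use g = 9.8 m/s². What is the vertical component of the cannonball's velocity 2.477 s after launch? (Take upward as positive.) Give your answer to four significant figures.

Initial vertical component: v_y0 = 51.20 sin 73.78° = 49.162 m/s.
v_y(t) = v_y0 − g t = 49.162 − 9.8 × 2.477 = 24.89 m/s.

24.89 m/s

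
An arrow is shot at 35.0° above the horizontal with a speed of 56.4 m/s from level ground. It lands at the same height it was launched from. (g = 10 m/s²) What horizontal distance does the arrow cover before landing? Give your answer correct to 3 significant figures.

299 m

For level ground, R = v₀² sin(2θ) / g.
sin(2 × 35.0°) = sin 70.00° = 0.9397.
R = (56.4)² × 0.9397 / 10 = 299 m.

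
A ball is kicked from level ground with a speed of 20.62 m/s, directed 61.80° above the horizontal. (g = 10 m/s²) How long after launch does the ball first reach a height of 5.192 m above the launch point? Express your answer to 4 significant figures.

v_y0 = 20.62 sin 61.80° = 18.172 m/s.
Set y = v_y0 t − ½ g t² = 5.192: 5.000 t² − 18.172 t + 5.192 = 0.
t = [18.172 ± √(330.22 − 103.84)] / 10 = (18.172 ± 15.046) / 10, giving t = 0.3126 s or t = 3.322 s.
The ball is on the way up at the first time, so t = 0.3126 s.

0.3126 s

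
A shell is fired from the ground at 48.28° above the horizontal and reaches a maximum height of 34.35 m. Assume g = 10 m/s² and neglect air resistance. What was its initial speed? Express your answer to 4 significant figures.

At maximum height v_y = 0, so (v₀ sin θ)² = 2 g H.
v₀ sin 48.28° = √(2 × 10 × 34.35) = 26.211 m/s.
v₀ = 26.211 / sin 48.28° = 26.211 / 0.7464 = 35.12 m/s.

35.12 m/s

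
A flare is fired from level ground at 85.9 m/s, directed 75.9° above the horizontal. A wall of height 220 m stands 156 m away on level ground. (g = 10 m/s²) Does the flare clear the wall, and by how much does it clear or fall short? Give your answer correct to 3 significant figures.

Yes — it clears the wall by 123 m.

v_x = 85.9 cos 75.9° = 20.93 m/s; v_y0 = 85.9 sin 75.9° = 83.31 m/s.
Time to reach the wall: t = 156 / 20.93 = 7.453 s.
Height at that point: y = 83.31×7.453 − 5.000×7.453² = 343.2 m.
That is 343.2 − 220 = 123 m above the top of the wall, so the flare clears it.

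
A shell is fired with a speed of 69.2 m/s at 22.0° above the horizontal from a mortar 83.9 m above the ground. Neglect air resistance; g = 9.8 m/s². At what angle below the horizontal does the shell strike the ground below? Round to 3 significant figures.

v_x = 69.2 cos 22.0° = 64.16 m/s.
At impact |v_y| = √(v_y0² + 2 g h) = √(25.92² + 2×9.8×83.9) = 48.13 m/s.
Angle below horizontal = arctan(|v_y| / v_x) = arctan(48.13 / 64.16) = 36.9°.

36.9°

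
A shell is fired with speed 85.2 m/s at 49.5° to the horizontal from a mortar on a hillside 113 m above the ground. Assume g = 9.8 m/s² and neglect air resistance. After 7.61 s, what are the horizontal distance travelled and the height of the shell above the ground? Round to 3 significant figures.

v_x = 85.2 cos 49.5° = 55.33 m/s; v_y0 = 85.2 sin 49.5° = 64.79 m/s.
x = v_x t = 55.33 × 7.61 = 421 m.
y = 113 + v_y0 t − ½ g t² = 322 m.

x = 421 m, y = 322 m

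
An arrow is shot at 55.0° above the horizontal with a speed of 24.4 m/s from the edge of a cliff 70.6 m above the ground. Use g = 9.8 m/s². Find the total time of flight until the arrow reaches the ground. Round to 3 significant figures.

6.35 s

Vertical component: v_y = 24.4 sin 55.0° = 19.99 m/s.
Taking up as positive with launch at y = 70.6 m, landing at y = 0: 0 = 70.6 + 19.99 t − ½(9.8) t².
Solving 4.900 t² − 19.99 t − 70.6 = 0 gives t = [19.99 + √(19.99² + 4·4.900·70.6)] / 9.800 = 6.35 s.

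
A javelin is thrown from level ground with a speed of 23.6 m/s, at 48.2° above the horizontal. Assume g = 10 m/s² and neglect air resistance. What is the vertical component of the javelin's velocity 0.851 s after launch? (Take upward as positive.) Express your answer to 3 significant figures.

Initial vertical component: v_y0 = 23.6 sin 48.2° = 17.59 m/s.
v_y(t) = v_y0 − g t = 17.59 − 10 × 0.851 = 9.08 m/s.

9.08 m/s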